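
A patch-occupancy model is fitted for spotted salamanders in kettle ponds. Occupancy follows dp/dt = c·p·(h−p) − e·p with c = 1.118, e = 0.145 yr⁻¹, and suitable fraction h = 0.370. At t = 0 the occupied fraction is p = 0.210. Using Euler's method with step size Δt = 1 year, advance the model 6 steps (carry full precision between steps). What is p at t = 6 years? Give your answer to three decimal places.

0.235

Update rule: p ← p + [c·p·(h−p) − e·p]·Δt with Δt = 1.
  1  |  dp/dt·Δt = +0.007115  |  p_1 = 0.217115
  2  |  dp/dt·Δt = +0.005629  |  p_2 = 0.222744
  3  |  dp/dt·Δt = +0.004373  |  p_3 = 0.227117
  4  |  dp/dt·Δt = +0.003349  |  p_4 = 0.230465
  5  |  dp/dt·Δt = +0.002535  |  p_5 = 0.233000
  6  |  dp/dt·Δt = +0.001903  |  p_6 = 0.234903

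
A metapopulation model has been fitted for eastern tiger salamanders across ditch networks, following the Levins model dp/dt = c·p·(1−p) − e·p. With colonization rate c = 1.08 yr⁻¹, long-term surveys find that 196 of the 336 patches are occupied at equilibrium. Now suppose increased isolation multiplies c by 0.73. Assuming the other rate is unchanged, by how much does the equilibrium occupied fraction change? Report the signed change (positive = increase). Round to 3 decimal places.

Observed p* = 196/336 = 0.58333.
Balance c(1−p*) = e gives e = 1.08×(1 − 0.58333) = 0.45000.
New p* = 1 − e/c = 1 − 0.45000/0.78840 = 0.42922.
Δp* = 0.42922 − 0.58333 = -0.15411.

-0.154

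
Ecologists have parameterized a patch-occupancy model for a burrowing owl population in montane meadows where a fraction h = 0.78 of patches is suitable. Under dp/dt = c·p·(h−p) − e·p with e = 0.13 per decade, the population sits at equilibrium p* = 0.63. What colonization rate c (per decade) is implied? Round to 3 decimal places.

At equilibrium c(h−p*) = e, so c = e/(h−p*).
c = 0.13/(0.78 − 0.63) = 0.13/0.1500 = 0.8667.

0.867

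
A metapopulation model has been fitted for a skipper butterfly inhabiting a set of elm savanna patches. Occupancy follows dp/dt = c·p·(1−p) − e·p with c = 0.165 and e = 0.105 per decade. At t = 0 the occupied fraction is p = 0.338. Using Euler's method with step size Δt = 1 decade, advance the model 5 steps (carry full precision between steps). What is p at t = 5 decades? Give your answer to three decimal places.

Update rule: p ← p + [c·p·(1−p) − e·p]·Δt with Δt = 1.
p: 0.33800 → 0.33943  (Δp = +0.00143)
p: 0.33943 → 0.34079  (Δp = +0.00136)
p: 0.34079 → 0.34207  (Δp = +0.00128)
p: 0.34207 → 0.34329  (Δp = +0.00122)
p: 0.34329 → 0.34444  (Δp = +0.00115)

0.344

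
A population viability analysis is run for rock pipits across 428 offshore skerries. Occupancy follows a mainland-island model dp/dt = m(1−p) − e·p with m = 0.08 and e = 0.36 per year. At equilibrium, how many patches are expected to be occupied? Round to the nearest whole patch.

p* = m/(m+e) = 0.08/0.4400 = 0.1818.
Expected occupied patches = N × p* = 428 × 0.1818 = 77.82 ≈ 78.

78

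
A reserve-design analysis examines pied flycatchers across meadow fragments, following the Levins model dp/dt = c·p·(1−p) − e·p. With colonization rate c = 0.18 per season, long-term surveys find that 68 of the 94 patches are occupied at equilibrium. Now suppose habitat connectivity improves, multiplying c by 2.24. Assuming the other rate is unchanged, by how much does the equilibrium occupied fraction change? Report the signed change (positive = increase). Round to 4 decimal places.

Observed p* = 68/94 = 0.72340.
Balance c(1−p*) = e gives e = 0.18×(1 − 0.72340) = 0.04979.
New p* = 1 − e/c = 1 − 0.04979/0.40320 = 0.87651.
Δp* = 0.87651 − 0.72340 = +0.15311.

0.1531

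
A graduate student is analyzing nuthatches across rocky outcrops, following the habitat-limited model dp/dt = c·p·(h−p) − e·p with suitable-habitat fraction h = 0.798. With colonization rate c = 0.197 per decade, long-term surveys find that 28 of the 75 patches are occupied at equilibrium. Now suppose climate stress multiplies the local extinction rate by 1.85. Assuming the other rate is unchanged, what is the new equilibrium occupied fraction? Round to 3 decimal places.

0.012

Observed p* = 28/75 = 0.37333.
Balance c(h−p*) = e gives e = 0.197×(0.798 − 0.37333) = 0.08366.
New p* = 0.798 − e/c = 0.798 − 0.15477/0.19700 = 0.01237.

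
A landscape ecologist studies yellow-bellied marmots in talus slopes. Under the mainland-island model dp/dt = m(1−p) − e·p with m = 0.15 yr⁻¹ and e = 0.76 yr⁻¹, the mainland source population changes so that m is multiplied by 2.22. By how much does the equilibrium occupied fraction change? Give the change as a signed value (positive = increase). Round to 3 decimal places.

Before: p* = 0.15/(0.15+0.76) = 0.1648.
After: m = 0.333, e = 0.76; p* = 0.333/1.0930 = 0.3047.
Δp* = 0.3047 − 0.1648 = +0.1398.

0.140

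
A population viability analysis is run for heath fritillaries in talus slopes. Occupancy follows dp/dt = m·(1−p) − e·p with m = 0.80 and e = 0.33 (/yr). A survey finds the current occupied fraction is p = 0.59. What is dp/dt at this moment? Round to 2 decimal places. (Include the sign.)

0.13

Colonization term: m·(1−p) = 0.80×0.4100 = 0.32800.
Extinction term: e·p = 0.19470.
dp/dt = 0.32800 − 0.19470 = 0.13330.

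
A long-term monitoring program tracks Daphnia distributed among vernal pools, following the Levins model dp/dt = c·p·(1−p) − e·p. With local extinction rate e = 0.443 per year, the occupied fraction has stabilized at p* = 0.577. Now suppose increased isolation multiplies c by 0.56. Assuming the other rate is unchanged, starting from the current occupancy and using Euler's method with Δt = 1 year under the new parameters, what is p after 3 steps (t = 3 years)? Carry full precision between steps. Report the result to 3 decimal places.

0.367

Balance c(1−p*) = e gives c = e/(1 − 0.57700) = 0.443/0.42300 = 1.04728.
Starting from p₀ = 0.57700; update p ← p + (dp/dt)·Δt with the new parameters.
  1  |  dp/dt·Δt = -0.112469  |  p_1 = 0.464531
  2  |  dp/dt·Δt = -0.059906  |  p_2 = 0.404625
  3  |  dp/dt·Δt = -0.037964  |  p_3 = 0.366661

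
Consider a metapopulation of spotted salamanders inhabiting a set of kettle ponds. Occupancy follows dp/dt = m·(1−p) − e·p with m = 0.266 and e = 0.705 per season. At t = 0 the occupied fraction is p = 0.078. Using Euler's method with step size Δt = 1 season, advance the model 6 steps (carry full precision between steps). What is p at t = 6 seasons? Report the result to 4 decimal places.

0.2739

Update rule: p ← p + [m·(1−p) − e·p]·Δt with Δt = 1.
  1  |  dp/dt·Δt = +0.190262  |  p_1 = 0.268262
  2  |  dp/dt·Δt = +0.005518  |  p_2 = 0.273780
  3  |  dp/dt·Δt = +0.000160  |  p_3 = 0.273940
  4  |  dp/dt·Δt = +0.000005  |  p_4 = 0.273944
  5  |  dp/dt·Δt = +0.000000  |  p_5 = 0.273944
  6  |  dp/dt·Δt = +0.000000  |  p_6 = 0.273944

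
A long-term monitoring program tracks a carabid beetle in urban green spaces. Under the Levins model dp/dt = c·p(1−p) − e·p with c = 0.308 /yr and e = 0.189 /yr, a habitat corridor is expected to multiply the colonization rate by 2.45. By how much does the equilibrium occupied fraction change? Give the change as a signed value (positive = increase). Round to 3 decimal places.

0.363

Before: p* = 1 − 0.189/0.308 = 0.3864.
After the change, c = 0.7546, e = 0.189, so p* = 1 − 0.189/0.7546 = 0.7495.
Δp* = 0.7495 − 0.3864 = +0.3632.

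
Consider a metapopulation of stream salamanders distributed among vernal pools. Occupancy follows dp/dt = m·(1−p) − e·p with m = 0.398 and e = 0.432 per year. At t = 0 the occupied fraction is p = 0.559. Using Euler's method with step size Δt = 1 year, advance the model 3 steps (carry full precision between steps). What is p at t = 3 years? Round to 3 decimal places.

Update rule: p ← p + [m·(1−p) − e·p]·Δt with Δt = 1.
step 1: Δp = -0.06597, p = 0.49303
step 2: Δp = -0.01121, p = 0.48182
step 3: Δp = -0.00191, p = 0.47991

0.480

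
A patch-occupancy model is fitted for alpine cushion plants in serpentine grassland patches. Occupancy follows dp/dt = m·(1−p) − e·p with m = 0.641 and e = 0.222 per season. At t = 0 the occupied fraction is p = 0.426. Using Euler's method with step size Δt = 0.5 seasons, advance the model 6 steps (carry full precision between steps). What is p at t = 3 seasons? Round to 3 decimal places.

0.732

Update rule: p ← p + [m·(1−p) − e·p]·Δt with Δt = 0.5.
t = 0.5: p = 0.42600 + (+0.13668) = 0.56268
t = 1: p = 0.56268 + (+0.07770) = 0.64038
t = 1.5: p = 0.64038 + (+0.04417) = 0.68456
t = 2: p = 0.68456 + (+0.02511) = 0.70967
t = 2.5: p = 0.70967 + (+0.01428) = 0.72395
t = 3: p = 0.72395 + (+0.00812) = 0.73206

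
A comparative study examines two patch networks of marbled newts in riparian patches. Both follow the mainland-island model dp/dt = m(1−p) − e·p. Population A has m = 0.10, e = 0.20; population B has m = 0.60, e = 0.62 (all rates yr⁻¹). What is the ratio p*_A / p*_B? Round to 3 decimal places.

A: p*_A = m/(m+e) = 0.10/0.3000 = 0.3333.
B: p*_B = 0.60/1.2200 = 0.4918.
p*_A / p*_B = 0.3333/0.4918 = 0.6778.

0.678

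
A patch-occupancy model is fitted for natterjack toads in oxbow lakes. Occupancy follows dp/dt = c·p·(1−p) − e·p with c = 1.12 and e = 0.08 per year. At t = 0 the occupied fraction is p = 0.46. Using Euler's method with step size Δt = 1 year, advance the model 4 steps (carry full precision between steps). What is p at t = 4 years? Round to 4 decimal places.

0.9286

Update rule: p ← p + [c·p·(1−p) − e·p]·Δt with Δt = 1.
step 1: Δp = +0.24141, p = 0.70141
step 2: Δp = +0.17845, p = 0.87986
step 3: Δp = +0.04800, p = 0.92786
step 4: Δp = +0.00074, p = 0.92860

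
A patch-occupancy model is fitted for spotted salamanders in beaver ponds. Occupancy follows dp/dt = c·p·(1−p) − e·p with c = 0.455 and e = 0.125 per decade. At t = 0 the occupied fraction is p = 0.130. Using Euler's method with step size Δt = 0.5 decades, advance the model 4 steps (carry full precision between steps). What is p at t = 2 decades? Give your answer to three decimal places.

0.211

Update rule: p ← p + [c·p·(1−p) − e·p]·Δt with Δt = 0.5.
t = 0.5: p = 0.13000 + (+0.01761) = 0.14761
t = 1: p = 0.14761 + (+0.01940) = 0.16700
t = 1.5: p = 0.16700 + (+0.02121) = 0.18821
t = 2: p = 0.18821 + (+0.02300) = 0.21121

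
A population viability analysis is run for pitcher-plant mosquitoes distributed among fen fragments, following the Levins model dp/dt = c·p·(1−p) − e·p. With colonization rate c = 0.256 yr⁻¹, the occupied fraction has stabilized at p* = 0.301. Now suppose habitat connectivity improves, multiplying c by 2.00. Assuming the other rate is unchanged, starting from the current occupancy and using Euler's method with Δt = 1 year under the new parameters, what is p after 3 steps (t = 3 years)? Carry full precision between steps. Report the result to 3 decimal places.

0.459

Balance c(1−p*) = e gives e = 0.256×(1 − 0.30100) = 0.17894.
Starting from p₀ = 0.30100; update p ← p + (dp/dt)·Δt with the new parameters.
p: 0.30100 → 0.35486  (Δp = +0.05386)
p: 0.35486 → 0.40858  (Δp = +0.05371)
p: 0.40858 → 0.45918  (Δp = +0.05061)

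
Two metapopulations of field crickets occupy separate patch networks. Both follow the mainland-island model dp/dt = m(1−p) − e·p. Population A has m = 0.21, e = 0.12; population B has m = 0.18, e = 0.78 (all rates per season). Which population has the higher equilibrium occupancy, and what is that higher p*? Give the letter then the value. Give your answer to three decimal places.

A: p*_A = m/(m+e) = 0.21/0.3300 = 0.6364.
B: p*_B = 0.18/0.9600 = 0.1875.
A is higher at 0.6364.

A, 0.636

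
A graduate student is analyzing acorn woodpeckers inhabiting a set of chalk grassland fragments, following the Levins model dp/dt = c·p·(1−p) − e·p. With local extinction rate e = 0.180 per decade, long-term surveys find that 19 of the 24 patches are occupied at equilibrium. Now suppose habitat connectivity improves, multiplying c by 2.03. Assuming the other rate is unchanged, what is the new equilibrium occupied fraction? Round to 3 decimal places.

Observed p* = 19/24 = 0.79167.
Balance c(1−p*) = e gives c = e/(1 − 0.79167) = 0.180/0.20833 = 0.86401.
New p* = 1 − e/c = 1 − 0.18000/1.75394 = 0.89737.

0.897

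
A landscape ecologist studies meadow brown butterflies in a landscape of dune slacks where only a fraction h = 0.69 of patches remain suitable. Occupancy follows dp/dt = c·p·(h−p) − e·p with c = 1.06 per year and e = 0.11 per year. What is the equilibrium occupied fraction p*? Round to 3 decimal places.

0.586

Setting dp/dt = 0 and dividing by p* gives c·(h−p*) = e.
So p* = h − e/c = 0.69 − 0.11/1.06 = 0.69 − 0.1038 = 0.5862.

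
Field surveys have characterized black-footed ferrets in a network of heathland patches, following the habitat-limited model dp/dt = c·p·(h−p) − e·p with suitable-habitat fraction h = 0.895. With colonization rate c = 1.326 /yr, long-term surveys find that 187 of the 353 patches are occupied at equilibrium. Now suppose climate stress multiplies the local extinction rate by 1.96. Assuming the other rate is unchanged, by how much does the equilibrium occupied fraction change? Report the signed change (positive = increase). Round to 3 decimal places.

Observed p* = 187/353 = 0.52975.
Balance c(h−p*) = e gives e = 1.326×(0.895 − 0.52975) = 0.48432.
New p* = 0.895 − e/c = 0.895 − 0.94927/1.32600 = 0.17911.
Δp* = 0.17911 − 0.52975 = -0.35064.

-0.351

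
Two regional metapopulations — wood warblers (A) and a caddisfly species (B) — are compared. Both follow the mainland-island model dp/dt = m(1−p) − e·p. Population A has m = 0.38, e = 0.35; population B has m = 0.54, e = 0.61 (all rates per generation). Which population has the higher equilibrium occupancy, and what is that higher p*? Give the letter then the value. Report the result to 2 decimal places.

A: p*_A = m/(m+e) = 0.38/0.7300 = 0.5205.
B: p*_B = 0.54/1.1500 = 0.4696.
A is higher at 0.5205.

A, 0.52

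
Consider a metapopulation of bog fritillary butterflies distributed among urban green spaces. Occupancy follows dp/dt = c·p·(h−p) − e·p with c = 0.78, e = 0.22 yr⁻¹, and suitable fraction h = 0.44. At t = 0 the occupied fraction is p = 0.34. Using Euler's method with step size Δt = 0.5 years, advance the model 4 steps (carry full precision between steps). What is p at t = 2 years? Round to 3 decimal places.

Update rule: p ← p + [c·p·(h−p) − e·p]·Δt with Δt = 0.5.
p: 0.34000 → 0.31586  (Δp = -0.02414)
p: 0.31586 → 0.29641  (Δp = -0.01945)
p: 0.29641 → 0.28040  (Δp = -0.01601)
p: 0.28040 → 0.26701  (Δp = -0.01339)

0.267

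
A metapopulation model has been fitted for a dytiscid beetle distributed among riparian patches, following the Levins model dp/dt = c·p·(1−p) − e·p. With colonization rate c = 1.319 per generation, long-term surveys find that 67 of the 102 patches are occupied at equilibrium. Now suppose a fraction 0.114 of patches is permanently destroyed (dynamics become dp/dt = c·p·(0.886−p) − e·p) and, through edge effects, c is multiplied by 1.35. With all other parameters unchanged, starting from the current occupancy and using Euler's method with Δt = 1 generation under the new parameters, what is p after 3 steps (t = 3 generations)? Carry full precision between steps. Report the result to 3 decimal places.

Observed p* = 67/102 = 0.65686.
Balance c(1−p*) = e gives e = 1.319×(1 − 0.65686) = 0.45260.
Starting from p₀ = 0.65686; update p ← p + (dp/dt)·Δt with the new parameters.
t = 1: p = 0.65686 + (-0.02929) = 0.62758
t = 2: p = 0.62758 + (+0.00475) = 0.63232
t = 3: p = 0.63232 + (-0.00056) = 0.63176

0.632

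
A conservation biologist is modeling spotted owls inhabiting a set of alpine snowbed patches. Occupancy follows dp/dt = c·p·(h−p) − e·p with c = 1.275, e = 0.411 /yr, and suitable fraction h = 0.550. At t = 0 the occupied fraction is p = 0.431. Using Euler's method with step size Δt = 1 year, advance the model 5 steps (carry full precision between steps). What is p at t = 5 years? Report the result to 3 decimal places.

0.243

Update rule: p ← p + [c·p·(h−p) − e·p]·Δt with Δt = 1.
step 1: Δp = -0.11175, p = 0.31925
step 2: Δp = -0.03729, p = 0.28196
step 3: Δp = -0.01953, p = 0.26244
step 4: Δp = -0.01164, p = 0.25080
step 5: Δp = -0.00740, p = 0.24339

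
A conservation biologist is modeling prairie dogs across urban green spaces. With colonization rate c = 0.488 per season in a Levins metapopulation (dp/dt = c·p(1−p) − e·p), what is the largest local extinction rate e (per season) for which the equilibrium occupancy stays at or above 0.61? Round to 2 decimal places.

0.19

1 − e/c ≥ 0.61 ⇒ e ≤ c(1 − 0.61) = 0.488 × 0.3900.
e_max = 0.1903.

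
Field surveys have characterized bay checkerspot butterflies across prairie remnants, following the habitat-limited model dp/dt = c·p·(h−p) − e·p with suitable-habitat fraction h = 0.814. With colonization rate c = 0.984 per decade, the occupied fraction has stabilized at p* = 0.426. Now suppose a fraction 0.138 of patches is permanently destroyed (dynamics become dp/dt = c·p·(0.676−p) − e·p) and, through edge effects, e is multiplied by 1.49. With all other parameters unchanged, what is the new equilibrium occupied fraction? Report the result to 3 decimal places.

0.098

Balance c(h−p*) = e gives e = 0.984×(0.814 − 0.42600) = 0.38179.
New p* = 0.676 − e/c = 0.676 − 0.56887/0.98400 = 0.09788.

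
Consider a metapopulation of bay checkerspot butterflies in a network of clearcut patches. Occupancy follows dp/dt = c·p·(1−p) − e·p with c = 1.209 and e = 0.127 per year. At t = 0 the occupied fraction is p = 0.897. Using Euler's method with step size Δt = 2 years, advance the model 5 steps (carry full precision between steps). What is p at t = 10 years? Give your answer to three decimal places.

Update rule: p ← p + [c·p·(1−p) − e·p]·Δt with Δt = 2.
t = 2: p = 0.89700 + (-0.00444) = 0.89256
t = 4: p = 0.89256 + (+0.00516) = 0.89772
t = 6: p = 0.89772 + (-0.00601) = 0.89171
t = 8: p = 0.89171 + (+0.00699) = 0.89870
t = 10: p = 0.89870 + (-0.00815) = 0.89056

0.891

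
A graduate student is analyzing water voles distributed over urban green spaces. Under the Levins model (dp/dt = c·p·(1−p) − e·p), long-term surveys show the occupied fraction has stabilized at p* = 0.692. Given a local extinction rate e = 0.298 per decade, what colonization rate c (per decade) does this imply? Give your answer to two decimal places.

0.97

At equilibrium c(1−p*) = e, so c = e/(1−p*).
c = 0.298/(1 − 0.692) = 0.298/0.3080 = 0.9675.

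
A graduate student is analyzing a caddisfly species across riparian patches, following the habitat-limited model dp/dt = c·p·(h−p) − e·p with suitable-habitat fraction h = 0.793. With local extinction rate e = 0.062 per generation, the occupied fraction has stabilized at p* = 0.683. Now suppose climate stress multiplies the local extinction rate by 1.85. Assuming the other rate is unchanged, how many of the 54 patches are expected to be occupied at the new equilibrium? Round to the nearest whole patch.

32

Balance c(h−p*) = e gives c = e/(0.793 − 0.68300) = 0.062/0.11000 = 0.56364.
New p* = 0.793 − e/c = 0.793 − 0.11470/0.56364 = 0.58950.
Expected occupied = 54 × 0.58950 = 31.83 ≈ 32.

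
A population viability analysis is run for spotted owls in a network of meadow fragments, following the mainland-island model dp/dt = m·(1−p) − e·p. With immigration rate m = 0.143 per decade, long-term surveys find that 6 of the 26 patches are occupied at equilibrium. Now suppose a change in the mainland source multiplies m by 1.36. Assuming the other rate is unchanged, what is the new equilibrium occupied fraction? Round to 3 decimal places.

Observed p* = 6/26 = 0.23077.
Balance m(1−p*) = e·p* gives e = m(1−p*)/p* = 0.143×0.76923/0.23077 = 0.47666.
New p* = m/(m+e) = 0.19448/(0.19448+0.47666) = 0.28978.

0.290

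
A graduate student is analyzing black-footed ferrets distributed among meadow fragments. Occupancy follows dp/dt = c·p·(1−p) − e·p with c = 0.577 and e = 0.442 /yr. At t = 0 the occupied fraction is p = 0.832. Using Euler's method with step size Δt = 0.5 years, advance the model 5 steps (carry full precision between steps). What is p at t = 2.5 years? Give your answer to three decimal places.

0.453

Update rule: p ← p + [c·p·(1−p) − e·p]·Δt with Δt = 0.5.
p: 0.83200 → 0.68845  (Δp = -0.14355)
p: 0.68845 → 0.59818  (Δp = -0.09027)
p: 0.59818 → 0.53533  (Δp = -0.06285)
p: 0.53533 → 0.48879  (Δp = -0.04654)
p: 0.48879 → 0.45285  (Δp = -0.03593)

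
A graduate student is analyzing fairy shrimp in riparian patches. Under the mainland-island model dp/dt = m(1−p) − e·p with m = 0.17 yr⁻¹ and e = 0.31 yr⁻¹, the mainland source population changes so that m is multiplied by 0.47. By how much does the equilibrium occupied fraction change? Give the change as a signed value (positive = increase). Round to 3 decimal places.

-0.149

Before: p* = 0.17/(0.17+0.31) = 0.3542.
After: m = 0.0799, e = 0.31; p* = 0.0799/0.3899 = 0.2049.
Δp* = 0.2049 − 0.3542 = -0.1492.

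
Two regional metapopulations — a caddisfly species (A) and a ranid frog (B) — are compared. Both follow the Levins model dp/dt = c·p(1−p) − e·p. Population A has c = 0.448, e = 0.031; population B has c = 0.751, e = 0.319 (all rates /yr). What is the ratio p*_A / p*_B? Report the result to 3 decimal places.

1.618

A: p*_A = 1 − 0.031/0.448 = 0.9308.
B: p*_B = 1 − 0.319/0.751 = 0.5752.
p*_A / p*_B = 0.9308/0.5752 = 1.6181.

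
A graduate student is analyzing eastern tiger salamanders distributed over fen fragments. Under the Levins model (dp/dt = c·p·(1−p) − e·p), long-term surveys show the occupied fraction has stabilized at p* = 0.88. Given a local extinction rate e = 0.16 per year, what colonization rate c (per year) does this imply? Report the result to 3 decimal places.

1.333

At equilibrium c(1−p*) = e, so c = e/(1−p*).
c = 0.16/(1 − 0.88) = 0.16/0.1200 = 1.3333.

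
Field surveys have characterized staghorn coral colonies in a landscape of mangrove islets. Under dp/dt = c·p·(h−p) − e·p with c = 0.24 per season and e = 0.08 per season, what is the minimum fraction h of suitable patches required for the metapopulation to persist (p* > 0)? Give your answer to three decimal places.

p* = h − e/c is positive only when h > e/c.
h_min = e/c = 0.08/0.24 = 0.3333.

0.333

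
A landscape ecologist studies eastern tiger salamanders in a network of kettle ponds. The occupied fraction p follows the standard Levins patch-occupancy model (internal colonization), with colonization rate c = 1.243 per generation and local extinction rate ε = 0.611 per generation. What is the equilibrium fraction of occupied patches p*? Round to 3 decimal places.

At equilibrium, colonization balances extinction: c·p*·(1−p*) = ε·p*.
So p* = 1 − ε/c = 1 − 0.611/1.243 = 1 − 0.4916 = 0.5084.

0.508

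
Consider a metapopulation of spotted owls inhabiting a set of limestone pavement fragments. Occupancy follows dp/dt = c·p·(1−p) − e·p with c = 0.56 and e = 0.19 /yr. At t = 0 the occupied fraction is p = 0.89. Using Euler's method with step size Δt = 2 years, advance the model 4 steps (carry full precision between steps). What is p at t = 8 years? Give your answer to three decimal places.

Update rule: p ← p + [c·p·(1−p) − e·p]·Δt with Δt = 2.
t = 2: p = 0.89000 + (-0.22855) = 0.66145
t = 4: p = 0.66145 + (-0.00054) = 0.66090
t = 6: p = 0.66090 + (-0.00014) = 0.66076
t = 8: p = 0.66076 + (-0.00004) = 0.66073

0.661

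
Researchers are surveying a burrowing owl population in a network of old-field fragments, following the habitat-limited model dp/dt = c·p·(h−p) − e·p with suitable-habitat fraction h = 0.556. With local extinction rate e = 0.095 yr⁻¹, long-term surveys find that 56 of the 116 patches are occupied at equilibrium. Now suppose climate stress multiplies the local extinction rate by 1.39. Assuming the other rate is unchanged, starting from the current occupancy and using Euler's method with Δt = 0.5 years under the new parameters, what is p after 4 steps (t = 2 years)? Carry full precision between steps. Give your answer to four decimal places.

0.4608

Observed p* = 56/116 = 0.48276.
Balance c(h−p*) = e gives c = e/(0.556 − 0.48276) = 0.095/0.07324 = 1.29708.
Starting from p₀ = 0.48276; update p ← p + (dp/dt)·Δt with the new parameters.
t = 0.5: p = 0.48276 + (-0.00894) = 0.47382
t = 1: p = 0.47382 + (-0.00603) = 0.46779
t = 1.5: p = 0.46779 + (-0.00412) = 0.46366
t = 2: p = 0.46366 + (-0.00285) = 0.46082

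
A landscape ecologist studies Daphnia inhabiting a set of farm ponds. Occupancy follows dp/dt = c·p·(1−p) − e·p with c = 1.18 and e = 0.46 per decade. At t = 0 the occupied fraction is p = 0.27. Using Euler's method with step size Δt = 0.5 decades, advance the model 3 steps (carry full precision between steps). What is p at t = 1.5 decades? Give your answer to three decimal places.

0.431

Update rule: p ← p + [c·p·(1−p) − e·p]·Δt with Δt = 0.5.
t = 0.5: p = 0.27000 + (+0.05419) = 0.32419
t = 1: p = 0.32419 + (+0.05470) = 0.37889
t = 1.5: p = 0.37889 + (+0.05170) = 0.43059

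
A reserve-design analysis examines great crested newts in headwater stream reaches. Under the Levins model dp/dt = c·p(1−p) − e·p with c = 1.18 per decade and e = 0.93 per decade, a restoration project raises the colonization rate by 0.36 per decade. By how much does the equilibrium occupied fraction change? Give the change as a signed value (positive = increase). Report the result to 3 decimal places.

0.184

Before: p* = 1 − 0.93/1.18 = 0.2119.
After the change, c = 1.54, e = 0.93, so p* = 1 − 0.93/1.54 = 0.3961.
Δp* = 0.3961 − 0.2119 = +0.1842.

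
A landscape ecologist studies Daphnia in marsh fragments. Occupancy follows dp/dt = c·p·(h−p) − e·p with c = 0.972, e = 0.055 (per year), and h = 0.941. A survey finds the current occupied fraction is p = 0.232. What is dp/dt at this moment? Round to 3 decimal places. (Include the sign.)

Colonization term: c·p·(h−p) = 0.972×0.232×0.7090 = 0.15988.
Extinction term: e·p = 0.01276.
dp/dt = 0.15988 − 0.01276 = 0.14712.

0.147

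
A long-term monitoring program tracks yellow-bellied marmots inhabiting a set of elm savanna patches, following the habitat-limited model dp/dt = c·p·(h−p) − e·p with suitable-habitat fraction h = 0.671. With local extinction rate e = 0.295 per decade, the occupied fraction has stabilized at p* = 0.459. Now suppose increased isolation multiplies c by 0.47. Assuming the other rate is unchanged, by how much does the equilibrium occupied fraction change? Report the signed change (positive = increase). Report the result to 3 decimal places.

-0.239

Balance c(h−p*) = e gives c = e/(0.671 − 0.45900) = 0.295/0.21200 = 1.39151.
New p* = 0.671 − e/c = 0.671 − 0.29500/0.65401 = 0.21994.
Δp* = 0.21994 − 0.45900 = -0.23906.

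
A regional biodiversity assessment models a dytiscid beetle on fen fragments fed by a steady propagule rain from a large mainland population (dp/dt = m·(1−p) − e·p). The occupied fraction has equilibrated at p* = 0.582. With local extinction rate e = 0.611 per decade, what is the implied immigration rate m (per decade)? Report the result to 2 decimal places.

0.85

At equilibrium m(1−p*) = e·p*, so m = e·p*/(1−p*).
m = 0.611 × 0.582 / 0.4180 = 0.3556/0.4180 = 0.8507.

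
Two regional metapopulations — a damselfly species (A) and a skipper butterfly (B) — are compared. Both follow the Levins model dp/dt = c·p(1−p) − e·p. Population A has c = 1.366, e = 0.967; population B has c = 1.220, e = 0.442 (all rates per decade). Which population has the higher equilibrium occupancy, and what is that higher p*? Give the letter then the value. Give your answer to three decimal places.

B, 0.638

A: p*_A = 1 − 0.967/1.366 = 0.2921.
B: p*_B = 1 − 0.442/1.220 = 0.6377.
B is higher at 0.6377.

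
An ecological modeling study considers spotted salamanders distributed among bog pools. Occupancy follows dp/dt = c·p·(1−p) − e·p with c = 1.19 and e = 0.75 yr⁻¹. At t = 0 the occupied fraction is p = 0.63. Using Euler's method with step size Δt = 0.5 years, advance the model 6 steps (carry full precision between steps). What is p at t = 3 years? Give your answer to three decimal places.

Update rule: p ← p + [c·p·(1−p) − e·p]·Δt with Δt = 0.5.
t = 0.5: p = 0.63000 + (-0.09756) = 0.53244
t = 1: p = 0.53244 + (-0.05154) = 0.48090
t = 1.5: p = 0.48090 + (-0.03181) = 0.44910
t = 2: p = 0.44910 + (-0.02120) = 0.42789
t = 2.5: p = 0.42789 + (-0.01480) = 0.41309
t = 3: p = 0.41309 + (-0.01065) = 0.40244

0.402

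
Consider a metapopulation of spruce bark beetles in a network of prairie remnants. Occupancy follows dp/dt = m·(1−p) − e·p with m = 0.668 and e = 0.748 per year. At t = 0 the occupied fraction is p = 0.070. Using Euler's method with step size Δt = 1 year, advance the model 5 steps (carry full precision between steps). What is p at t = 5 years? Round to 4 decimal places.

Update rule: p ← p + [m·(1−p) − e·p]·Δt with Δt = 1.
p: 0.07000 → 0.63888  (Δp = +0.56888)
p: 0.63888 → 0.40223  (Δp = -0.23665)
p: 0.40223 → 0.50067  (Δp = +0.09845)
p: 0.50067 → 0.45972  (Δp = -0.04095)
p: 0.45972 → 0.47676  (Δp = +0.01704)

0.4768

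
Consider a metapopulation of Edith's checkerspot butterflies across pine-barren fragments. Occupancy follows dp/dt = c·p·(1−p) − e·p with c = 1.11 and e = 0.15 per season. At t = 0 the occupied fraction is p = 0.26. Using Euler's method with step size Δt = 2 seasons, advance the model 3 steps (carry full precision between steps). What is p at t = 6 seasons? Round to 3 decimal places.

0.764

Update rule: p ← p + [c·p·(1−p) − e·p]·Δt with Δt = 2.
p: 0.26000 → 0.60913  (Δp = +0.34913)
p: 0.60913 → 0.95495  (Δp = +0.34582)
p: 0.95495 → 0.76397  (Δp = -0.19098)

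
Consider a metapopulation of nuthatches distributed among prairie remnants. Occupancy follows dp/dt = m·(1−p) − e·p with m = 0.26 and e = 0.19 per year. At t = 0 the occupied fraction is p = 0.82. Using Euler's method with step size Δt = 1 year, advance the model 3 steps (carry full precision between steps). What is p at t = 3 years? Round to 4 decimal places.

Update rule: p ← p + [m·(1−p) − e·p]·Δt with Δt = 1.
  1  |  dp/dt·Δt = -0.109000  |  p_1 = 0.711000
  2  |  dp/dt·Δt = -0.059950  |  p_2 = 0.651050
  3  |  dp/dt·Δt = -0.032973  |  p_3 = 0.618078

0.6181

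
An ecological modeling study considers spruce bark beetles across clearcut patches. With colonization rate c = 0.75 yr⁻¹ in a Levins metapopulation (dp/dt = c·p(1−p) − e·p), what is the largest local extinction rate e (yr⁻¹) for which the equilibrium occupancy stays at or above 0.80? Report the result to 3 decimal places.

0.150

1 − e/c ≥ 0.80 ⇒ e ≤ c(1 − 0.80) = 0.75 × 0.2000.
e_max = 0.1500.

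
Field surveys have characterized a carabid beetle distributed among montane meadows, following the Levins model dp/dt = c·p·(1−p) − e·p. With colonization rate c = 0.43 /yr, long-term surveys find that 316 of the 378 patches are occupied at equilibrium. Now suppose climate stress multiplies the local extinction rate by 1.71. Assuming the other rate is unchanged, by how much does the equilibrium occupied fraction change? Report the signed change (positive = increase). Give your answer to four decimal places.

-0.1165

Observed p* = 316/378 = 0.83598.
Balance c(1−p*) = e gives e = 0.43×(1 − 0.83598) = 0.07053.
New p* = 1 − e/c = 1 − 0.12061/0.43000 = 0.71951.
Δp* = 0.71951 − 0.83598 = -0.11647.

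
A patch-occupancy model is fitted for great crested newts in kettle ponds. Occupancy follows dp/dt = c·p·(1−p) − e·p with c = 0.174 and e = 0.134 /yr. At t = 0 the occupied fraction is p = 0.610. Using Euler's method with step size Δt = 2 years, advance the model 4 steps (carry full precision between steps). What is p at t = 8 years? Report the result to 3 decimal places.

0.403

Update rule: p ← p + [c·p·(1−p) − e·p]·Δt with Δt = 2.
t = 2: p = 0.61000 + (-0.08069) = 0.52931
t = 4: p = 0.52931 + (-0.05515) = 0.47416
t = 6: p = 0.47416 + (-0.04031) = 0.43385
t = 8: p = 0.43385 + (-0.03079) = 0.40305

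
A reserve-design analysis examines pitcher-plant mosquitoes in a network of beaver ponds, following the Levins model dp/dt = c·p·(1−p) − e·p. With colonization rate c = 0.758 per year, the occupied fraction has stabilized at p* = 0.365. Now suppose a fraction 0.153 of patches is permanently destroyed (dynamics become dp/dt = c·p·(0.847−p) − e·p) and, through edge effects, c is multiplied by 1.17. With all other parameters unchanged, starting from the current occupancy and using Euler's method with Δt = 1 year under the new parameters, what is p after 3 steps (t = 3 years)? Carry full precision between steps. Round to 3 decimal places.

Balance c(1−p*) = e gives e = 0.758×(1 − 0.36500) = 0.48133.
Starting from p₀ = 0.36500; update p ← p + (dp/dt)·Δt with the new parameters.
step 1: Δp = -0.01966, p = 0.34534
step 2: Δp = -0.01258, p = 0.33276
step 3: Δp = -0.00841, p = 0.32435

0.324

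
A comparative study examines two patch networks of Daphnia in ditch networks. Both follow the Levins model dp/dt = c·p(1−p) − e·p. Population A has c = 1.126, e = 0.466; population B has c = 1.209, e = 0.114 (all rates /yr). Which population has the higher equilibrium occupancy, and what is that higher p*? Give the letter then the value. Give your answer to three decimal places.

A: p*_A = 1 − 0.466/1.126 = 0.5861.
B: p*_B = 1 − 0.114/1.209 = 0.9057.
B is higher at 0.9057.

B, 0.906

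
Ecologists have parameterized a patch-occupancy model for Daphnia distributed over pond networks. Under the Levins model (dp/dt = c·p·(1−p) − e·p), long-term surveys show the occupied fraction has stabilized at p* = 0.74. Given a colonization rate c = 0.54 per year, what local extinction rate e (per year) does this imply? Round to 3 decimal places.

At equilibrium c(1−p*) = e.
e = 0.54 × (1 − 0.74) = 0.54 × 0.2600 = 0.1404.

0.140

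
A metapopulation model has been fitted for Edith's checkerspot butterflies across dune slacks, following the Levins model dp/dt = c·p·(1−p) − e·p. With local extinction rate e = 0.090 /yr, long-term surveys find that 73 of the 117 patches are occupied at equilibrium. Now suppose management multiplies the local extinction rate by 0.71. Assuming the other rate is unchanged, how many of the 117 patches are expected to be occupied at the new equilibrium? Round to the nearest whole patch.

Observed p* = 73/117 = 0.62393.
Balance c(1−p*) = e gives c = e/(1 − 0.62393) = 0.090/0.37607 = 0.23932.
New p* = 1 − e/c = 1 − 0.06390/0.23932 = 0.73299.
Expected occupied = 117 × 0.73299 = 85.76 ≈ 86.

86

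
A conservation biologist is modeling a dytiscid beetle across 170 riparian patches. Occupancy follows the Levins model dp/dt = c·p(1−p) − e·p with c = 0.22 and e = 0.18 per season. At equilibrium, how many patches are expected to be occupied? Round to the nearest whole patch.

31

p* = 1 − e/c = 1 − 0.18/0.22 = 0.1818.
Expected occupied patches = N × p* = 170 × 0.1818 = 30.91 ≈ 31.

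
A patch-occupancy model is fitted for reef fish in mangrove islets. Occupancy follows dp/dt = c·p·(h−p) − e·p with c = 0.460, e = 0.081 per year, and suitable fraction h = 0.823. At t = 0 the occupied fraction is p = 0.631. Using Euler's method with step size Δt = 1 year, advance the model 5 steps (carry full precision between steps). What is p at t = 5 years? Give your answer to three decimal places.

0.644

Update rule: p ← p + [c·p·(h−p) − e·p]·Δt with Δt = 1.
t = 1: p = 0.63100 + (+0.00462) = 0.63562
t = 2: p = 0.63562 + (+0.00330) = 0.63892
t = 3: p = 0.63892 + (+0.00235) = 0.64127
t = 4: p = 0.64127 + (+0.00166) = 0.64293
t = 5: p = 0.64293 + (+0.00118) = 0.64411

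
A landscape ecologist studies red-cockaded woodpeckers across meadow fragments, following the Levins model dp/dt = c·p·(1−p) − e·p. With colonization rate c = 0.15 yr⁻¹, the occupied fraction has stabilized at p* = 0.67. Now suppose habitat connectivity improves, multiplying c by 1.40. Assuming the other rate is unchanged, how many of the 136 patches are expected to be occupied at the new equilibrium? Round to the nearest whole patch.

104

Balance c(1−p*) = e gives e = 0.15×(1 − 0.67000) = 0.04950.
New p* = 1 − e/c = 1 − 0.04950/0.21000 = 0.76429.
Expected occupied = 136 × 0.76429 = 103.94 ≈ 104.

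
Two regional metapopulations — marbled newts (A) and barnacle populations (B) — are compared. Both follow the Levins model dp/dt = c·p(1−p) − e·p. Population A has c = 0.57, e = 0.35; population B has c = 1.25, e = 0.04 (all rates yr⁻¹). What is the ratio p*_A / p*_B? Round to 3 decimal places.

A: p*_A = 1 − 0.35/0.57 = 0.3860.
B: p*_B = 1 − 0.04/1.25 = 0.9680.
p*_A / p*_B = 0.3860/0.9680 = 0.3987.

0.399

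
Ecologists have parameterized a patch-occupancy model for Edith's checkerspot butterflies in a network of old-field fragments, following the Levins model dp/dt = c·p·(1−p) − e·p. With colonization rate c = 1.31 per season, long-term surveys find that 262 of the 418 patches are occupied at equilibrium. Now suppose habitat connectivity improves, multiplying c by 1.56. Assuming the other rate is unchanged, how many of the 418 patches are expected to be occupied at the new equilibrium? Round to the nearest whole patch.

Observed p* = 262/418 = 0.62679.
Balance c(1−p*) = e gives e = 1.31×(1 − 0.62679) = 0.48891.
New p* = 1 − e/c = 1 − 0.48891/2.04360 = 0.76076.
Expected occupied = 418 × 0.76076 = 318.00 ≈ 318.

318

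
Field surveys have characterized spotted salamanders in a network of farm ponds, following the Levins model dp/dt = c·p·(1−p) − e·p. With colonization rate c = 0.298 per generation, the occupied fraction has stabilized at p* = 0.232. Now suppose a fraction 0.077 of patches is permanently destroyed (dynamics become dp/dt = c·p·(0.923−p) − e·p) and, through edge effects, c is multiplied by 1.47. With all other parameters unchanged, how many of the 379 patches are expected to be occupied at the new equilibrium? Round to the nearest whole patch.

Balance c(1−p*) = e gives e = 0.298×(1 − 0.23200) = 0.22886.
New p* = 0.923 − e/c = 0.923 − 0.22886/0.43806 = 0.40056.
Expected occupied = 379 × 0.40056 = 151.81 ≈ 152.

152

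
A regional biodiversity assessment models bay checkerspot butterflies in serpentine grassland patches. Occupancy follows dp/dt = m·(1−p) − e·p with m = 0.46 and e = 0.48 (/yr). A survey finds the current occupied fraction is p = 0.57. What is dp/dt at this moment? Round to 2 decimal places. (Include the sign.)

-0.08

Colonization term: m·(1−p) = 0.46×0.4300 = 0.19780.
Extinction term: e·p = 0.27360.
dp/dt = 0.19780 − 0.27360 = -0.07580.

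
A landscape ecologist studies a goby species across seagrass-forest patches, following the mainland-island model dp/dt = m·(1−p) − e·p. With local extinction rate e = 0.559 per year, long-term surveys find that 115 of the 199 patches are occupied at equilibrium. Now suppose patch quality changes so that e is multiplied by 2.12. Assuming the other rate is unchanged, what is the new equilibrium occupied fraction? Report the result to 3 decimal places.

0.392

Observed p* = 115/199 = 0.57789.
Balance m(1−p*) = e·p* gives m = e·p*/(1−p*) = 0.559×0.57789/0.42211 = 0.76530.
New p* = m/(m+e) = 0.76530/(0.76530+1.18508) = 0.39239.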